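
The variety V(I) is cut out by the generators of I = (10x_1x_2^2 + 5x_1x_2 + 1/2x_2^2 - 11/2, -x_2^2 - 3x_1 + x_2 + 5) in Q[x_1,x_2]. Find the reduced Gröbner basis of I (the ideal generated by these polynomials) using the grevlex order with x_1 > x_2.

G = {x_1^2 - 1/2x_1x_2 - 97/60x_1 - 1/60x_2 + 1/10, x_2^2 + 3x_1 - x_2 - 5}

f_1 = 10x_1x_2^2 + 5x_1x_2 + 1/2x_2^2 - 11/2, LT = x_1x_2^2.
f_2 = -x_2^2 - 3x_1 + x_2 + 5, LT = x_2^2.

S(f_1,f_2): lcm = x_1x_2^2. S = -3x_1^2 + 3/2x_1x_2 + 1/20x_2^2 + 5x_1 - 11/20.
  reduce S modulo (f_1, f_2):
  remainder -3x_1^2 + 3/2x_1x_2 + 97/20x_1 + 1/20x_2 - 3/10 ≠ 0; add g_3 = -3x_1^2 + 3/2x_1x_2 + 97/20x_1 + 1/20x_2 - 3/10 to the basis.

The other S-polynomials (S(f_1,g_3), S(f_2,g_3)) all reduce to 0 modulo the current basis, so we have a Gröbner basis.
Inter-reduce: drop elements whose leading term is divisible by another's, tail-reduce, and make monic.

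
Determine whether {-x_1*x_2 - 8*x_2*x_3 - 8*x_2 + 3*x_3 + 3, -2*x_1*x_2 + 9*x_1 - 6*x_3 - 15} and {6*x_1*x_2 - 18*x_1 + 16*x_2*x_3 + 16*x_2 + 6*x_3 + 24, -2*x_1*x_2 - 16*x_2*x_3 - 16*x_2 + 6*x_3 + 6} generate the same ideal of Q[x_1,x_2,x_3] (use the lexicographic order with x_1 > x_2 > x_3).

Yes, the ideals are equal.

For a fixed monomial order, each ideal has a unique reduced Gröbner basis; comparing bases decides equality.
Buchberger on the first generating set:
f_1 = -x_1*x_2 - 8*x_2*x_3 - 8*x_2 + 3*x_3 + 3, LT = x_1*x_2.
f_2 = -2*x_1*x_2 + 9*x_1 - 6*x_3 - 15, LT = x_1*x_2.

S(f_1,f_2): lcm = x_1*x_2. S = 9/2*x_1 + 8*x_2*x_3 + 8*x_2 - 6*x_3 - 21/2.
  reduce S modulo (f_1, f_2):
  remainder 9/2*x_1 + 8*x_2*x_3 + 8*x_2 - 6*x_3 - 21/2 ≠ 0; add g_3 = 9/2*x_1 + 8*x_2*x_3 + 8*x_2 - 6*x_3 - 21/2 to the basis.

S(f_1,g_3): lcm = x_1*x_2. S = -16/9*x_2**2*x_3 - 16/9*x_2**2 + 28/3*x_2*x_3 + 31/3*x_2 - 3*x_3 - 3.
  reduce S modulo (f_1, f_2, g_3):
  remainder -16/9*x_2**2*x_3 - 16/9*x_2**2 + 28/3*x_2*x_3 + 31/3*x_2 - 3*x_3 - 3 ≠ 0; add g_4 = -16/9*x_2**2*x_3 - 16/9*x_2**2 + 28/3*x_2*x_3 + 31/3*x_2 - 3*x_3 - 3 to the basis.

The other S-polynomials (S(f_2,g_3), S(f_1,g_4), S(f_2,g_4), S(g_3,g_4)) all reduce to 0 modulo the current basis, so we have a Gröbner basis.
Inter-reduce: drop elements whose leading term is divisible by another's, tail-reduce, and make monic.
Reduced Gröbner basis: {x_1 + 16/9*x_2*x_3 + 16/9*x_2 - 4/3*x_3 - 7/3, x_2**2*x_3 + x_2**2 - 21/4*x_2*x_3 - 93/16*x_2 + 27/16*x_3 + 27/16}.

Buchberger on the second generating set:
h_1 = 6*x_1*x_2 - 18*x_1 + 16*x_2*x_3 + 16*x_2 + 6*x_3 + 24, LT = x_1*x_2.
h_2 = -2*x_1*x_2 - 16*x_2*x_3 - 16*x_2 + 6*x_3 + 6, LT = x_1*x_2.

S(h_1,h_2): lcm = x_1*x_2. S = -3*x_1 - 16/3*x_2*x_3 - 16/3*x_2 + 4*x_3 + 7.
  reduce S modulo (h_1, h_2):
  remainder -3*x_1 - 16/3*x_2*x_3 - 16/3*x_2 + 4*x_3 + 7 ≠ 0; add k_3 = -3*x_1 - 16/3*x_2*x_3 - 16/3*x_2 + 4*x_3 + 7 to the basis.

S(h_1,k_3): lcm = x_1*x_2. S = -3*x_1 - 16/9*x_2**2*x_3 - 16/9*x_2**2 + 4*x_2*x_3 + 5*x_2 + x_3 + 4.
  reduce S modulo (h_1, h_2, k_3):
  remainder -16/9*x_2**2*x_3 - 16/9*x_2**2 + 28/3*x_2*x_3 + 31/3*x_2 - 3*x_3 - 3 ≠ 0; add k_4 = -16/9*x_2**2*x_3 - 16/9*x_2**2 + 28/3*x_2*x_3 + 31/3*x_2 - 3*x_3 - 3 to the basis.

The other S-polynomials (S(h_2,k_3), S(h_1,k_4), S(h_2,k_4), S(k_3,k_4)) all reduce to 0 modulo the current basis, so we have a Gröbner basis.
Inter-reduce: drop elements whose leading term is divisible by another's, tail-reduce, and make monic.
Reduced Gröbner basis: {x_1 + 16/9*x_2*x_3 + 16/9*x_2 - 4/3*x_3 - 7/3, x_2**2*x_3 + x_2**2 - 21/4*x_2*x_3 - 93/16*x_2 + 27/16*x_3 + 27/16}.

These coincide, so the ideals are equal.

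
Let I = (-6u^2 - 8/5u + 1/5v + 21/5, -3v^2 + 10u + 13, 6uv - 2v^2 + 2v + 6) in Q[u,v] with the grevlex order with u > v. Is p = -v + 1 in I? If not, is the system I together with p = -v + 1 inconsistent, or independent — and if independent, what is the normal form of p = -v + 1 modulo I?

First compute the reduced Gröbner basis of I by Buchberger's algorithm.
f_1 = -6u^2 - 8/5u + 1/5v + 21/5, LT = u^2.
f_2 = -3v^2 + 10u + 13, LT = v^2.
f_3 = 6uv - 2v^2 + 2v + 6, LT = uv.

S(f_1,f_3): lcm = u^2v. S = 1/3uv^2 - 1/15uv - 1/30v^2 - u - 7/10v.
  leading term uv^2: subtract (-1/9u)·f_2 from 1/3uv^2 - 1/15uv - 1/30v^2 - u - 7/10v → 10/9u^2 - 1/15uv - 1/30v^2 + 4/9u - 7/10v
  leading term u^2: subtract (-5/27)·f_1 from 10/9u^2 - 1/15uv - 1/30v^2 + 4/9u - 7/10v → -1/15uv - 1/30v^2 + 4/27u - 179/270v + 7/9
  leading term uv: subtract (-1/90)·f_3 from -1/15uv - 1/30v^2 + 4/27u - 179/270v + 7/9 → -1/18v^2 + 4/27u - 173/270v + 38/45
  leading term v^2: subtract (1/54)·f_2 from -1/18v^2 + 4/27u - 173/270v + 38/45 → -1/27u - 173/270v + 163/270
  leading term u: no divisor's leading term divides it; move -1/27u to the remainder.
  leading term v: no divisor's leading term divides it; move -173/270v to the remainder.
  leading term 1: no divisor's leading term divides it; move 163/270 to the remainder.
  remainder -1/27u - 173/270v + 163/270 ≠ 0; add h_4 = -1/27u - 173/270v + 163/270 to the basis.

S(f_2,f_3): lcm = uv^2. S = 1/3v^3 - 10/3u^2 - 1/3v^2 - 13/3u - v.
  leading term v^3: subtract (-1/9v)·f_2 from 1/3v^3 - 10/3u^2 - 1/3v^2 - 13/3u - v → -10/3u^2 + 10/9uv - 1/3v^2 - 13/3u + 4/9v
  leading term u^2: subtract (5/9)·f_1 from -10/3u^2 + 10/9uv - 1/3v^2 - 13/3u + 4/9v → 10/9uv - 1/3v^2 - 31/9u + 1/3v - 7/3
  leading term uv: subtract (5/27)·f_3 from 10/9uv - 1/3v^2 - 31/9u + 1/3v - 7/3 → 1/27v^2 - 31/9u - 1/27v - 31/9
  leading term v^2: subtract (-1/81)·f_2 from 1/27v^2 - 31/9u - 1/27v - 31/9 → -269/81u - 1/27v - 266/81
  leading term u: subtract (269/3)·h_4 from -269/81u - 1/27v - 266/81 → 46507/810v - 46507/810
  leading term v: no divisor's leading term divides it; move 46507/810v to the remainder.
  leading term 1: no divisor's leading term divides it; move -46507/810 to the remainder.
  remainder 46507/810v - 46507/810 ≠ 0; add h_5 = 46507/810v - 46507/810 to the basis.

The other S-polynomials (S(f_1,f_2), S(f_1,h_4), S(f_2,h_4), S(f_3,h_4), S(f_1,h_5), S(f_2,h_5), S(f_3,h_5), S(h_4,h_5)) all reduce to 0 modulo the current basis, so we have a Gröbner basis.
Inter-reduce: drop elements whose leading term is divisible by another's, tail-reduce, and make monic.
Reduced Gröbner basis: {u + 1, v - 1}.
Label its elements g_1 = u + 1, g_2 = v - 1.

Reduce p = -v + 1 modulo G:
  leading term v: subtract (-1)·g_2 from -v + 1 → 0
  normal form = 0.
Since the normal form is 0, p ∈ I.

-v + 1 lies in I (it reduces to 0).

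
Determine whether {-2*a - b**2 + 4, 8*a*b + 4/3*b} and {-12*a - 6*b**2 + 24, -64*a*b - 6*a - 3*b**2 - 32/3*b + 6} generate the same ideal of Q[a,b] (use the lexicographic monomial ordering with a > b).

No, the ideals differ.

Two ideals are equal iff their reduced Gröbner bases coincide (the reduced basis is unique for a fixed ordering).
Buchberger on the first generating set:
f_1 = -2*a - b**2 + 4, LT = a.
f_2 = 8*a*b + 4/3*b, LT = a*b.

S(f_1,f_2): lcm = a*b. S = 1/2*b**3 - 13/6*b.
  leading term b**3: no divisor's leading term divides it; move 1/2*b**3 to the remainder.
  leading term b: no divisor's leading term divides it; move -13/6*b to the remainder.
  remainder 1/2*b**3 - 13/6*b ≠ 0; add g_3 = 1/2*b**3 - 13/6*b to the basis.

The other S-polynomials (S(f_1,g_3), S(f_2,g_3)) all reduce to 0 modulo the current basis, so we have a Gröbner basis.
Inter-reduce: drop elements whose leading term is divisible by another's, tail-reduce, and make monic.
Reduced Gröbner basis: {a + 1/2*b**2 - 2, b**3 - 13/3*b}.

Buchberger on the second generating set:
h_1 = -12*a - 6*b**2 + 24, LT = a.
h_2 = -64*a*b - 6*a - 3*b**2 - 32/3*b + 6, LT = a*b.

S(h_1,h_2): lcm = a*b. S = -3/32*a + 1/2*b**3 - 3/64*b**2 - 13/6*b + 3/32.
  leading term a: subtract (1/128)·h_1 from -3/32*a + 1/2*b**3 - 3/64*b**2 - 13/6*b + 3/32 → 1/2*b**3 - 13/6*b - 3/32
  leading term b**3: no divisor's leading term divides it; move 1/2*b**3 to the remainder.
  leading term b: no divisor's leading term divides it; move -13/6*b to the remainder.
  leading term 1: no divisor's leading term divides it; move -3/32 to the remainder.
  remainder 1/2*b**3 - 13/6*b - 3/32 ≠ 0; add k_3 = 1/2*b**3 - 13/6*b - 3/32 to the basis.

The other S-polynomials (S(h_1,k_3), S(h_2,k_3)) all reduce to 0 modulo the current basis, so we have a Gröbner basis.
Inter-reduce: drop elements whose leading term is divisible by another's, tail-reduce, and make monic.
Reduced Gröbner basis: {a + 1/2*b**2 - 2, b**3 - 13/3*b - 3/16}.

These differ, so the ideals are not equal.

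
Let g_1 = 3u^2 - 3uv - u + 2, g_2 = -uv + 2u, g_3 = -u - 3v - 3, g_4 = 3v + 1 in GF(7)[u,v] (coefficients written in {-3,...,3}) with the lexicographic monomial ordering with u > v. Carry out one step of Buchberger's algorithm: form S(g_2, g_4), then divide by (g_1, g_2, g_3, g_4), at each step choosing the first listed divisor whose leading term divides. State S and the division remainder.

S(g_2, g_4) = 0; remainder on division = 0.

lcm(LM(g_2), LM(g_4)) = uv.
S = (lcm/LT(g_2))·g_2 − (lcm/LT(g_4))·g_4 = 0.
Reduce S modulo (g_1, g_2, g_3, g_4) in that order:
The remainder is 0, so this S-polynomial contributes no new basis element.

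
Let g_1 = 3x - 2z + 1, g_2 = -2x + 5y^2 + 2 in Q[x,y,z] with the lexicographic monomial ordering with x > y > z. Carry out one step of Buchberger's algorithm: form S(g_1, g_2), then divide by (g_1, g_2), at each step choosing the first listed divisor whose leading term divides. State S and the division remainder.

lcm(LM(g_1), LM(g_2)) = x.
S = (lcm/LT(g_1))·g_1 − (lcm/LT(g_2))·g_2 = 5/2y^2 - 2/3z + 4/3.
Reduce S modulo (g_1, g_2) in that order:
  leading term y^2: no divisor's leading term divides it; move 5/2y^2 to the remainder.
  leading term z: no divisor's leading term divides it; move -2/3z to the remainder.
  leading term 1: no divisor's leading term divides it; move 4/3 to the remainder.
The remainder 5/2y^2 - 2/3z + 4/3 is nonzero, so it would be added as the next basis element.

S(g_1, g_2) = 5/2y^2 - 2/3z + 4/3; remainder on division = 5/2y^2 - 2/3z + 4/3.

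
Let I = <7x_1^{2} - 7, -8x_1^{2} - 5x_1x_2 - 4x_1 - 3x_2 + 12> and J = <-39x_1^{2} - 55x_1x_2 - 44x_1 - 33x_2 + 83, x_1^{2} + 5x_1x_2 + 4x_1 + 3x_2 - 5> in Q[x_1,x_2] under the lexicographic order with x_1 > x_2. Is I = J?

Equality of ideals is decidable: compute both reduced Gröbner bases (unique for the ordering) and check whether they agree.
Buchberger on the first generating set:
f_1 = 7x_1^{2} - 7, LT = x_1^{2}.
f_2 = -8x_1^{2} - 5x_1x_2 - 4x_1 - 3x_2 + 12, LT = x_1^{2}.

S(f_1,f_2): lcm = x_1^{2}. S = -\tfrac{5}{8}x_1x_2 - \tfrac{1}{2}x_1 - \tfrac{3}{8}x_2 + \tfrac{1}{2}.
  leading term x_1x_2: no divisor's leading term divides it; move -\tfrac{5}{8}x_1x_2 to the remainder.
  leading term x_1: no divisor's leading term divides it; move -\tfrac{1}{2}x_1 to the remainder.
  leading term x_2: no divisor's leading term divides it; move -\tfrac{3}{8}x_2 to the remainder.
  leading term 1: no divisor's leading term divides it; move \tfrac{1}{2} to the remainder.
  remainder -\tfrac{5}{8}x_1x_2 - \tfrac{1}{2}x_1 - \tfrac{3}{8}x_2 + \tfrac{1}{2} ≠ 0; add g_3 = -\tfrac{5}{8}x_1x_2 - \tfrac{1}{2}x_1 - \tfrac{3}{8}x_2 + \tfrac{1}{2} to the basis.

S(f_1,g_3): lcm = x_1^{2}x_2. S = -\tfrac{4}{5}x_1^{2} - \tfrac{3}{5}x_1x_2 + \tfrac{4}{5}x_1 - x_2.
  leading term x_1^{2}: subtract (-\tfrac{4}{35})·f_1 from -\tfrac{4}{5}x_1^{2} - \tfrac{3}{5}x_1x_2 + \tfrac{4}{5}x_1 - x_2 → -\tfrac{3}{5}x_1x_2 + \tfrac{4}{5}x_1 - x_2 - \tfrac{4}{5}
  leading term x_1x_2: subtract (\tfrac{24}{25})·g_3 from -\tfrac{3}{5}x_1x_2 + \tfrac{4}{5}x_1 - x_2 - \tfrac{4}{5} → \tfrac{32}{25}x_1 - \tfrac{16}{25}x_2 - \tfrac{32}{25}
  leading term x_1: no divisor's leading term divides it; move \tfrac{32}{25}x_1 to the remainder.
  leading term x_2: no divisor's leading term divides it; move -\tfrac{16}{25}x_2 to the remainder.
  leading term 1: no divisor's leading term divides it; move -\tfrac{32}{25} to the remainder.
  remainder \tfrac{32}{25}x_1 - \tfrac{16}{25}x_2 - \tfrac{32}{25} ≠ 0; add g_4 = \tfrac{32}{25}x_1 - \tfrac{16}{25}x_2 - \tfrac{32}{25} to the basis.

S(g_3,g_4): lcm = x_1x_2. S = \tfrac{4}{5}x_1 + \tfrac{1}{2}x_2^{2} + \tfrac{8}{5}x_2 - \tfrac{4}{5}.
  leading term x_1: subtract (\tfrac{5}{8})·g_4 from \tfrac{4}{5}x_1 + \tfrac{1}{2}x_2^{2} + \tfrac{8}{5}x_2 - \tfrac{4}{5} → \tfrac{1}{2}x_2^{2} + 2x_2
  leading term x_2^{2}: no divisor's leading term divides it; move \tfrac{1}{2}x_2^{2} to the remainder.
  leading term x_2: no divisor's leading term divides it; move 2x_2 to the remainder.
  remainder \tfrac{1}{2}x_2^{2} + 2x_2 ≠ 0; add g_5 = \tfrac{1}{2}x_2^{2} + 2x_2 to the basis.

The other S-polynomials (S(f_2,g_3), S(f_1,g_4), S(f_2,g_4), S(f_1,g_5), S(f_2,g_5), S(g_3,g_5), S(g_4,g_5)) all reduce to 0 modulo the current basis, so we have a Gröbner basis.
Inter-reduce: drop elements whose leading term is divisible by another's, tail-reduce, and make monic.
Reduced Gröbner basis: {x_1 - \tfrac{1}{2}x_2 - 1, x_2^{2} + 4x_2}.

Buchberger on the second generating set:
h_1 = -39x_1^{2} - 55x_1x_2 - 44x_1 - 33x_2 + 83, LT = x_1^{2}.
h_2 = x_1^{2} + 5x_1x_2 + 4x_1 + 3x_2 - 5, LT = x_1^{2}.

S(h_1,h_2): lcm = x_1^{2}. S = -\tfrac{140}{39}x_1x_2 - \tfrac{112}{39}x_1 - \tfrac{28}{13}x_2 + \tfrac{112}{39}.
  leading term x_1x_2: no divisor's leading term divides it; move -\tfrac{140}{39}x_1x_2 to the remainder.
  leading term x_1: no divisor's leading term divides it; move -\tfrac{112}{39}x_1 to the remainder.
  leading term x_2: no divisor's leading term divides it; move -\tfrac{28}{13}x_2 to the remainder.
  leading term 1: no divisor's leading term divides it; move \tfrac{112}{39} to the remainder.
  remainder -\tfrac{140}{39}x_1x_2 - \tfrac{112}{39}x_1 - \tfrac{28}{13}x_2 + \tfrac{112}{39} ≠ 0; add k_3 = -\tfrac{140}{39}x_1x_2 - \tfrac{112}{39}x_1 - \tfrac{28}{13}x_2 + \tfrac{112}{39} to the basis.

S(h_1,k_3): lcm = x_1^{2}x_2. S = -\tfrac{4}{5}x_1^{2} + \tfrac{55}{39}x_1x_2^{2} + \tfrac{103}{195}x_1x_2 + \tfrac{4}{5}x_1 + \tfrac{11}{13}x_2^{2} - \tfrac{83}{39}x_2.
  leading term x_1^{2}: subtract (\tfrac{4}{195})·h_1 from -\tfrac{4}{5}x_1^{2} + \tfrac{55}{39}x_1x_2^{2} + \tfrac{103}{195}x_1x_2 + \tfrac{4}{5}x_1 + \tfrac{11}{13}x_2^{2} - \tfrac{83}{39}x_2 → \tfrac{55}{39}x_1x_2^{2} + \tfrac{323}{195}x_1x_2 + \tfrac{332}{195}x_1 + \tfrac{11}{13}x_2^{2} - \tfrac{283}{195}x_2 - \tfrac{332}{195}
  leading term x_1x_2^{2}: subtract (-\tfrac{11}{28}x_2)·k_3 from \tfrac{55}{39}x_1x_2^{2} + \tfrac{323}{195}x_1x_2 + \tfrac{332}{195}x_1 + \tfrac{11}{13}x_2^{2} - \tfrac{283}{195}x_2 - \tfrac{332}{195} → \tfrac{103}{195}x_1x_2 + \tfrac{332}{195}x_1 - \tfrac{21}{65}x_2 - \tfrac{332}{195}
  leading term x_1x_2: subtract (-\tfrac{103}{700})·k_3 from \tfrac{103}{195}x_1x_2 + \tfrac{332}{195}x_1 - \tfrac{21}{65}x_2 - \tfrac{332}{195} → \tfrac{32}{25}x_1 - \tfrac{16}{25}x_2 - \tfrac{32}{25}
  leading term x_1: no divisor's leading term divides it; move \tfrac{32}{25}x_1 to the remainder.
  leading term x_2: no divisor's leading term divides it; move -\tfrac{16}{25}x_2 to the remainder.
  leading term 1: no divisor's leading term divides it; move -\tfrac{32}{25} to the remainder.
  remainder \tfrac{32}{25}x_1 - \tfrac{16}{25}x_2 - \tfrac{32}{25} ≠ 0; add k_4 = \tfrac{32}{25}x_1 - \tfrac{16}{25}x_2 - \tfrac{32}{25} to the basis.

S(k_3,k_4): lcm = x_1x_2. S = \tfrac{4}{5}x_1 + \tfrac{1}{2}x_2^{2} + \tfrac{8}{5}x_2 - \tfrac{4}{5}.
  leading term x_1: subtract (\tfrac{5}{8})·k_4 from \tfrac{4}{5}x_1 + \tfrac{1}{2}x_2^{2} + \tfrac{8}{5}x_2 - \tfrac{4}{5} → \tfrac{1}{2}x_2^{2} + 2x_2
  leading term x_2^{2}: no divisor's leading term divides it; move \tfrac{1}{2}x_2^{2} to the remainder.
  leading term x_2: no divisor's leading term divides it; move 2x_2 to the remainder.
  remainder \tfrac{1}{2}x_2^{2} + 2x_2 ≠ 0; add k_5 = \tfrac{1}{2}x_2^{2} + 2x_2 to the basis.

The other S-polynomials (S(h_2,k_3), S(h_1,k_4), S(h_2,k_4), S(h_1,k_5), S(h_2,k_5), S(k_3,k_5), S(k_4,k_5)) all reduce to 0 modulo the current basis, so we have a Gröbner basis.
Inter-reduce: drop elements whose leading term is divisible by another's, tail-reduce, and make monic.
Reduced Gröbner basis: {x_1 - \tfrac{1}{2}x_2 - 1, x_2^{2} + 4x_2}.

Same reduced basis, so the two generating sets span the same ideal.
The same test decides containment: I ⊆ J iff every generator of I reduces to 0 modulo a Gröbner basis of J.

Yes, the ideals are equal.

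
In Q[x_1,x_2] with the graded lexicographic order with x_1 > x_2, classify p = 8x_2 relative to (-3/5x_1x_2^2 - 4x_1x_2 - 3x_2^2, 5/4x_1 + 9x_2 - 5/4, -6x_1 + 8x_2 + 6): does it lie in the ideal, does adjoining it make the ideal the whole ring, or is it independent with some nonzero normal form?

First compute the reduced Gröbner basis of I by Buchberger's algorithm.
f_1 = -3/5x_1x_2^2 - 4x_1x_2 - 3x_2^2, LT = x_1x_2^2.
f_2 = 5/4x_1 + 9x_2 - 5/4, LT = x_1.
f_3 = -6x_1 + 8x_2 + 6, LT = x_1.

S(f_1,f_2): lcm = x_1x_2^2. S = -36/5x_2^3 + 20/3x_1x_2 + 6x_2^2.
  leading term x_2^3: no divisor's leading term divides it; move -36/5x_2^3 to the remainder.
  leading term x_1x_2: subtract (16/3x_2)·f_2 from 20/3x_1x_2 + 6x_2^2 → -42x_2^2 + 20/3x_2
  leading term x_2^2: no divisor's leading term divides it; move -42x_2^2 to the remainder.
  leading term x_2: no divisor's leading term divides it; move 20/3x_2 to the remainder.
  remainder -36/5x_2^3 - 42x_2^2 + 20/3x_2 ≠ 0; add h_4 = -36/5x_2^3 - 42x_2^2 + 20/3x_2 to the basis.

S(f_1,f_3): lcm = x_1x_2^2. S = 4/3x_2^3 + 20/3x_1x_2 + 6x_2^2.
  leading term x_2^3: subtract (-5/27)·h_4 from 4/3x_2^3 + 20/3x_1x_2 + 6x_2^2 → 20/3x_1x_2 - 16/9x_2^2 + 100/81x_2
  leading term x_1x_2: subtract (16/3x_2)·f_2 from 20/3x_1x_2 - 16/9x_2^2 + 100/81x_2 → -448/9x_2^2 + 640/81x_2
  leading term x_2^2: no divisor's leading term divides it; move -448/9x_2^2 to the remainder.
  leading term x_2: no divisor's leading term divides it; move 640/81x_2 to the remainder.
  remainder -448/9x_2^2 + 640/81x_2 ≠ 0; add h_5 = -448/9x_2^2 + 640/81x_2 to the basis.

S(f_2,f_3): lcm = x_1. S = 128/15x_2.
  leading term x_2: no divisor's leading term divides it; move 128/15x_2 to the remainder.
  remainder 128/15x_2 ≠ 0; add h_6 = 128/15x_2 to the basis.

The other S-polynomials (S(f_1,h_4), S(f_2,h_4), S(f_3,h_4), S(f_1,h_5), S(f_2,h_5), S(f_3,h_5), S(h_4,h_5), S(f_1,h_6), S(f_2,h_6), S(f_3,h_6), S(h_4,h_6), S(h_5,h_6)) all reduce to 0 modulo the current basis, so we have a Gröbner basis.
Inter-reduce: drop elements whose leading term is divisible by another's, tail-reduce, and make monic.
Reduced Gröbner basis: {x_1 - 1, x_2}.
Label its elements g_1 = x_1 - 1, g_2 = x_2.

Reduce p = 8x_2 modulo G:
  leading term x_2: subtract (8)·g_2 from 8x_2 → 0
  normal form = 0.
Since the normal form is 0, p ∈ I.

The remainder on division by a Gröbner basis is unique — it is the normal form.

8x_2 lies in I (it reduces to 0).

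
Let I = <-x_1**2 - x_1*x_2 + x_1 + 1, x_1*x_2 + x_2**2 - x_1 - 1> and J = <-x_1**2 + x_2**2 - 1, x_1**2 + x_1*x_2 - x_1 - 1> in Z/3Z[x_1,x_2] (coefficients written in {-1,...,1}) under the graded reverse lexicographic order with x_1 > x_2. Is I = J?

No, the ideals differ.

For a fixed monomial order, each ideal has a unique reduced Gröbner basis; comparing bases decides equality.
Buchberger on the first generating set:
f_1 = -x_1**2 - x_1*x_2 + x_1 + 1, LT = x_1**2.
f_2 = x_1*x_2 + x_2**2 - x_1 - 1, LT = x_1*x_2.

S(f_1,f_2): lcm = x_1**2*x_2. S = x_1**2 - x_1*x_2 + x_1 - x_2.
  leading term x_1**2: subtract (-1)·f_1 from x_1**2 - x_1*x_2 + x_1 - x_2 → x_1*x_2 - x_1 - x_2 + 1
  leading term x_1*x_2: subtract (1)·f_2 from x_1*x_2 - x_1 - x_2 + 1 → -x_2**2 - x_2 - 1
  leading term x_2**2: no divisor's leading term divides it; move -x_2**2 to the remainder.
  leading term x_2: no divisor's leading term divides it; move -x_2 to the remainder.
  leading term 1: no divisor's leading term divides it; move -1 to the remainder.
  remainder -x_2**2 - x_2 - 1 ≠ 0; add g_3 = -x_2**2 - x_2 - 1 to the basis.

The other S-polynomials (S(f_1,g_3), S(f_2,g_3)) all reduce to 0 modulo the current basis, so we have a Gröbner basis.
Inter-reduce: drop elements whose leading term is divisible by another's, tail-reduce, and make monic.
Reduced Gröbner basis: {x_1**2 + x_2 + 1, x_1*x_2 - x_1 - x_2 + 1, x_2**2 + x_2 + 1}.

Buchberger on the second generating set:
h_1 = -x_1**2 + x_2**2 - 1, LT = x_1**2.
h_2 = x_1**2 + x_1*x_2 - x_1 - 1, LT = x_1**2.

S(h_1,h_2): lcm = x_1**2. S = -x_1*x_2 - x_2**2 + x_1 - 1.
  leading term x_1*x_2: no divisor's leading term divides it; move -x_1*x_2 to the remainder.
  leading term x_2**2: no divisor's leading term divides it; move -x_2**2 to the remainder.
  leading term x_1: no divisor's leading term divides it; move x_1 to the remainder.
  leading term 1: no divisor's leading term divides it; move -1 to the remainder.
  remainder -x_1*x_2 - x_2**2 + x_1 - 1 ≠ 0; add k_3 = -x_1*x_2 - x_2**2 + x_1 - 1 to the basis.

S(h_1,k_3): lcm = x_1**2*x_2. S = -x_1*x_2**2 - x_2**3 + x_1**2 - x_1 + x_2.
  leading term x_1*x_2**2: subtract (x_2)·k_3 from -x_1*x_2**2 - x_2**3 + x_1**2 - x_1 + x_2 → x_1**2 - x_1*x_2 - x_1 - x_2
  leading term x_1**2: subtract (-1)·h_1 from x_1**2 - x_1*x_2 - x_1 - x_2 → -x_1*x_2 + x_2**2 - x_1 - x_2 - 1
  leading term x_1*x_2: subtract (1)·k_3 from -x_1*x_2 + x_2**2 - x_1 - x_2 - 1 → -x_2**2 + x_1 - x_2
  leading term x_2**2: no divisor's leading term divides it; move -x_2**2 to the remainder.
  leading term x_1: no divisor's leading term divides it; move x_1 to the remainder.
  leading term x_2: no divisor's leading term divides it; move -x_2 to the remainder.
  remainder -x_2**2 + x_1 - x_2 ≠ 0; add k_4 = -x_2**2 + x_1 - x_2 to the basis.

The other S-polynomials (S(h_2,k_3), S(h_1,k_4), S(h_2,k_4), S(k_3,k_4)) all reduce to 0 modulo the current basis, so we have a Gröbner basis.
Inter-reduce: drop elements whose leading term is divisible by another's, tail-reduce, and make monic.
Reduced Gröbner basis: {x_1**2 - x_1 + x_2 + 1, x_1*x_2 - x_2 + 1, x_2**2 - x_1 + x_2}.

These differ, so the ideals are not equal.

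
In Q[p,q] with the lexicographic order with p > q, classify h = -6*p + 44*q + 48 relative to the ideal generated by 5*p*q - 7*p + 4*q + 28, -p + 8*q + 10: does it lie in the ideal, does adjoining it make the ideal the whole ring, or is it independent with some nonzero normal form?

First compute the reduced Gröbner basis of I by Buchberger's algorithm.
f_1 = 5*p*q - 7*p + 4*q + 28, LT = p*q.
f_2 = -p + 8*q + 10, LT = p.

S(f_1,f_2): lcm = p*q. S = -7/5*p + 8*q**2 + 54/5*q + 28/5.
  reduce S modulo (f_1, f_2):
  remainder 8*q**2 - 2/5*q - 42/5 ≠ 0; add k_3 = 8*q**2 - 2/5*q - 42/5 to the basis.

The other S-polynomials (S(f_1,k_3), S(f_2,k_3)) all reduce to 0 modulo the current basis, so we have a Gröbner basis.
Inter-reduce: drop elements whose leading term is divisible by another's, tail-reduce, and make monic.
Reduced Gröbner basis: {p - 8*q - 10, q**2 - 1/20*q - 21/20}.
Label its elements g_1 = p - 8*q - 10, g_2 = q**2 - 1/20*q - 21/20.

Reduce h = -6*p + 44*q + 48 modulo G:
  leading term p: subtract (-6)·g_1 from -6*p + 44*q + 48 → -4*q - 12
  leading term q: no divisor's leading term divides it; move -4*q to the remainder.
  leading term 1: no divisor's leading term divides it; move -12 to the remainder.
  normal form = -4*q - 12.
The normal form is nonzero, so h ∉ I. Since h minus its normal form lies in I, I + (h) = I + (r) where r = -4*q - 12; decide whether this ideal is the whole ring.
Run Buchberger on G together with r (pairs among the g_i already reduce to 0 since G is a Gröbner basis):
g_1 = p - 8*q - 10, LT = p.
g_2 = q**2 - 1/20*q - 21/20, LT = q**2.
r = -4*q - 12, LT = q.

S(g_2,r): lcm = q**2. S = -61/20*q - 21/20.
  reduce S modulo (g_1, g_2, r):
  remainder 81/10 ≠ 0; add m_4 = 81/10 to the basis.

The other S-polynomials (S(g_1,g_2), S(g_1,r), S(g_1,m_4), S(g_2,m_4), S(r,m_4)) all reduce to 0 modulo the current basis, so we have a Gröbner basis.
Inter-reduce: drop elements whose leading term is divisible by another's, tail-reduce, and make monic.
Reduced Gröbner basis: {1}.
The reduced Gröbner basis of I + (h) is {1}: the ideal is the whole ring, so the enlarged system has no common solution — adjoining h is inconsistent.

Ideal membership is decidable via reduction modulo a Gröbner basis.

Adjoining -6*p + 44*q + 48 makes the ideal the whole ring: the system is inconsistent.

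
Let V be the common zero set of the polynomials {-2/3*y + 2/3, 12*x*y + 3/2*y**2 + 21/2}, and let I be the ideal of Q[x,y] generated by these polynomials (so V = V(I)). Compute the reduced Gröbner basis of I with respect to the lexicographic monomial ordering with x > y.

f_1 = -2/3*y + 2/3, LT = y.
f_2 = 12*x*y + 3/2*y**2 + 21/2, LT = x*y.

S(f_1,f_2): lcm = x*y. S = -x - 1/8*y**2 - 7/8.
  leading term x: no divisor's leading term divides it; move -x to the remainder.
  leading term y**2: subtract (3/16*y)·f_1 from -1/8*y**2 - 7/8 → -1/8*y - 7/8
  leading term y: subtract (3/16)·f_1 from -1/8*y - 7/8 → -1
  leading term 1: no divisor's leading term divides it; move -1 to the remainder.
  remainder -x - 1 ≠ 0; add g_3 = -x - 1 to the basis.

The other S-polynomials (S(f_1,g_3), S(f_2,g_3)) all reduce to 0 modulo the current basis, so we have a Gröbner basis.
Inter-reduce: drop elements whose leading term is divisible by another's, tail-reduce, and make monic.

G = {x + 1, y - 1}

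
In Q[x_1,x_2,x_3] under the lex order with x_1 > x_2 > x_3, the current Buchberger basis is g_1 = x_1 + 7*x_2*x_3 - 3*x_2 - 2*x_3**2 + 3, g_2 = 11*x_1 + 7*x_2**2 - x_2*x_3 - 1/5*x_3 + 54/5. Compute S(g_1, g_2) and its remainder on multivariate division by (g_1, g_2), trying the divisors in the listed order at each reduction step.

S(g_1, g_2) = -7/11*x_2**2 + 78/11*x_2*x_3 - 3*x_2 - 2*x_3**2 + 1/55*x_3 + 111/55; remainder on division = -7/11*x_2**2 + 78/11*x_2*x_3 - 3*x_2 - 2*x_3**2 + 1/55*x_3 + 111/55.

lcm(LM(g_1), LM(g_2)) = x_1.
S = (lcm/LT(g_1))·g_1 − (lcm/LT(g_2))·g_2 = -7/11*x_2**2 + 78/11*x_2*x_3 - 3*x_2 - 2*x_3**2 + 1/55*x_3 + 111/55.
Reduce S modulo (g_1, g_2) in that order:
  leading term x_2**2: no divisor's leading term divides it; move -7/11*x_2**2 to the remainder.
  leading term x_2*x_3: no divisor's leading term divides it; move 78/11*x_2*x_3 to the remainder.
  leading term x_2: no divisor's leading term divides it; move -3*x_2 to the remainder.
  leading term x_3**2: no divisor's leading term divides it; move -2*x_3**2 to the remainder.
  leading term x_3: no divisor's leading term divides it; move 1/55*x_3 to the remainder.
  leading term 1: no divisor's leading term divides it; move 111/55 to the remainder.
The remainder -7/11*x_2**2 + 78/11*x_2*x_3 - 3*x_2 - 2*x_3**2 + 1/55*x_3 + 111/55 is nonzero, so it would be added as the next basis element.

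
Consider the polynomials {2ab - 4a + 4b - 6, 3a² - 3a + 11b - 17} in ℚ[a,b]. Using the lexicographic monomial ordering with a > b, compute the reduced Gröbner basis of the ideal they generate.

The reduced Gröbner basis is the canonical form of the ideal for this ordering.

f_1 = 2ab - 4a + 4b - 6, LT = ab.
f_2 = 3a² - 3a + 11b - 17, LT = a².

S(f_1,f_2): lcm = a²b. S = -2a² + 3ab - 3a - 11/3b² + 17/3b.
  leading term a²: subtract (-⅔)·f_2 from -2a² + 3ab - 3a - 11/3b² + 17/3b → 3ab - 5a - 11/3b² + 13b - 34/3
  leading term ab: subtract (3/2)·f_1 from 3ab - 5a - 11/3b² + 13b - 34/3 → a - 11/3b² + 7b - 7/3
  leading term a: no divisor's leading term divides it; move a to the remainder.
  leading term b²: no divisor's leading term divides it; move -11/3b² to the remainder.
  leading term b: no divisor's leading term divides it; move 7b to the remainder.
  leading term 1: no divisor's leading term divides it; move -7/3 to the remainder.
  remainder a - 11/3b² + 7b - 7/3 ≠ 0; add g_3 = a - 11/3b² + 7b - 7/3 to the basis.

S(f_1,g_3): lcm = ab. S = -2a + 11/3b³ - 7b² + 13/3b - 3.
  leading term a: subtract (-2)·g_3 from -2a + 11/3b³ - 7b² + 13/3b - 3 → 11/3b³ - 43/3b² + 55/3b - 23/3
  leading term b³: no divisor's leading term divides it; move 11/3b³ to the remainder.
  leading term b²: no divisor's leading term divides it; move -43/3b² to the remainder.
  leading term b: no divisor's leading term divides it; move 55/3b to the remainder.
  leading term 1: no divisor's leading term divides it; move -23/3 to the remainder.
  remainder 11/3b³ - 43/3b² + 55/3b - 23/3 ≠ 0; add g_4 = 11/3b³ - 43/3b² + 55/3b - 23/3 to the basis.

The other S-polynomials (S(f_2,g_3), S(f_1,g_4), S(f_2,g_4), S(g_3,g_4)) all reduce to 0 modulo the current basis, so we have a Gröbner basis.
Inter-reduce: drop elements whose leading term is divisible by another's, tail-reduce, and make monic.

G = {a - 11/3b² + 7b - 7/3, b³ - 43/11b² + 5b - 23/11}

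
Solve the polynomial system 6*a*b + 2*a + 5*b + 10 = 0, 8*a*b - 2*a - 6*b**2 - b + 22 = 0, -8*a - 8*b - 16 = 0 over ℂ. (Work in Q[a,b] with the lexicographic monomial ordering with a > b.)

{(0, -2)}

Compute a lex Gröbner basis by Buchberger's algorithm.
f_1 = 6*a*b + 2*a + 5*b + 10, LT = a*b.
f_2 = 8*a*b - 2*a - 6*b**2 - b + 22, LT = a*b.
f_3 = -8*a - 8*b - 16, LT = a.

S(f_1,f_2): lcm = a*b. S = 7/12*a + 3/4*b**2 + 23/24*b - 13/12.
  leading term a: subtract (-7/96)·f_3 from 7/12*a + 3/4*b**2 + 23/24*b - 13/12 → 3/4*b**2 + 3/8*b - 9/4
  leading term b**2: no divisor's leading term divides it; move 3/4*b**2 to the remainder.
  leading term b: no divisor's leading term divides it; move 3/8*b to the remainder.
  leading term 1: no divisor's leading term divides it; move -9/4 to the remainder.
  remainder 3/4*b**2 + 3/8*b - 9/4 ≠ 0; add h_4 = 3/4*b**2 + 3/8*b - 9/4 to the basis.

S(f_1,f_3): lcm = a*b. S = 1/3*a - b**2 - 7/6*b + 5/3.
  leading term a: subtract (-1/24)·f_3 from 1/3*a - b**2 - 7/6*b + 5/3 → -b**2 - 3/2*b + 1
  leading term b**2: subtract (-4/3)·h_4 from -b**2 - 3/2*b + 1 → -b - 2
  leading term b: no divisor's leading term divides it; move -b to the remainder.
  leading term 1: no divisor's leading term divides it; move -2 to the remainder.
  remainder -b - 2 ≠ 0; add h_5 = -b - 2 to the basis.

The other S-polynomials (S(f_2,f_3), S(f_1,h_4), S(f_2,h_4), S(f_3,h_4), S(f_1,h_5), S(f_2,h_5), S(f_3,h_5), S(h_4,h_5)) all reduce to 0 modulo the current basis, so we have a Gröbner basis.
Inter-reduce: drop elements whose leading term is divisible by another's, tail-reduce, and make monic.
Reduced Gröbner basis: {a, b + 2}.

From the last basis element, b + 2 = 0, so b takes values in {-2}. Each choice, substituted upward through the basis, yields the corresponding point(s) of the solution set.
  b = -2: the earlier basis element becomes a = 0, giving a = 0 — point (0, -2).
Check: every point annihilates each of the original generators.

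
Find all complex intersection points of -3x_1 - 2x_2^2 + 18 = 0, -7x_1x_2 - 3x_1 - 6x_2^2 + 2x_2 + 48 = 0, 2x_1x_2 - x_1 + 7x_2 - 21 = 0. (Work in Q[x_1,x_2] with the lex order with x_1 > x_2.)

Compute a lex Gröbner basis by Buchberger's algorithm.
f_1 = -3x_1 - 2x_2^2 + 18, LT = x_1.
f_2 = -7x_1x_2 - 3x_1 - 6x_2^2 + 2x_2 + 48, LT = x_1x_2.
f_3 = 2x_1x_2 - x_1 + 7x_2 - 21, LT = x_1x_2.

S(f_1,f_2): lcm = x_1x_2. S = -3/7x_1 + 2/3x_2^3 - 6/7x_2^2 - 40/7x_2 + 48/7.
  leading term x_1: subtract (1/7)·f_1 from -3/7x_1 + 2/3x_2^3 - 6/7x_2^2 - 40/7x_2 + 48/7 → 2/3x_2^3 - 4/7x_2^2 - 40/7x_2 + 30/7
  leading term x_2^3: no divisor's leading term divides it; move 2/3x_2^3 to the remainder.
  leading term x_2^2: no divisor's leading term divides it; move -4/7x_2^2 to the remainder.
  leading term x_2: no divisor's leading term divides it; move -40/7x_2 to the remainder.
  leading term 1: no divisor's leading term divides it; move 30/7 to the remainder.
  remainder 2/3x_2^3 - 4/7x_2^2 - 40/7x_2 + 30/7 ≠ 0; add h_4 = 2/3x_2^3 - 4/7x_2^2 - 40/7x_2 + 30/7 to the basis.

S(f_1,f_3): lcm = x_1x_2. S = 1/2x_1 + 2/3x_2^3 - 19/2x_2 + 21/2.
  leading term x_1: subtract (-1/6)·f_1 from 1/2x_1 + 2/3x_2^3 - 19/2x_2 + 21/2 → 2/3x_2^3 - 1/3x_2^2 - 19/2x_2 + 27/2
  leading term x_2^3: subtract (1)·h_4 from 2/3x_2^3 - 1/3x_2^2 - 19/2x_2 + 27/2 → 5/21x_2^2 - 53/14x_2 + 129/14
  leading term x_2^2: no divisor's leading term divides it; move 5/21x_2^2 to the remainder.
  leading term x_2: no divisor's leading term divides it; move -53/14x_2 to the remainder.
  leading term 1: no divisor's leading term divides it; move 129/14 to the remainder.
  remainder 5/21x_2^2 - 53/14x_2 + 129/14 ≠ 0; add h_5 = 5/21x_2^2 - 53/14x_2 + 129/14 to the basis.

S(f_3,h_4): lcm = x_1x_2^3. S = 5/14x_1x_2^2 + 60/7x_1x_2 - 45/7x_1 + 7/2x_2^3 - 21/2x_2^2.
  leading term x_1x_2^2: subtract (-5/42x_2^2)·f_1 from 5/14x_1x_2^2 + 60/7x_1x_2 - 45/7x_1 + 7/2x_2^3 - 21/2x_2^2 → 60/7x_1x_2 - 45/7x_1 - 5/21x_2^4 + 7/2x_2^3 - 117/14x_2^2
  leading term x_1x_2: subtract (-20/7x_2)·f_1 from 60/7x_1x_2 - 45/7x_1 - 5/21x_2^4 + 7/2x_2^3 - 117/14x_2^2 → -45/7x_1 - 5/21x_2^4 - 31/14x_2^3 - 117/14x_2^2 + 360/7x_2
  leading term x_1: subtract (15/7)·f_1 from -45/7x_1 - 5/21x_2^4 - 31/14x_2^3 - 117/14x_2^2 + 360/7x_2 → -5/21x_2^4 - 31/14x_2^3 - 57/14x_2^2 + 360/7x_2 - 270/7
  leading term x_2^4: subtract (-5/14x_2)·h_4 from -5/21x_2^4 - 31/14x_2^3 - 57/14x_2^2 + 360/7x_2 - 270/7 → -237/98x_2^3 - 599/98x_2^2 + 2595/49x_2 - 270/7
  leading term x_2^3: subtract (-711/196)·h_4 from -237/98x_2^3 - 599/98x_2^2 + 2595/49x_2 - 270/7 → -5615/686x_2^2 + 11055/343x_2 - 15795/686
  leading term x_2^2: subtract (-3369/98)·h_5 from -5615/686x_2^2 + 11055/343x_2 - 15795/686 → -19191/196x_2 + 57573/196
  leading term x_2: no divisor's leading term divides it; move -19191/196x_2 to the remainder.
  leading term 1: no divisor's leading term divides it; move 57573/196 to the remainder.
  remainder -19191/196x_2 + 57573/196 ≠ 0; add h_6 = -19191/196x_2 + 57573/196 to the basis.

The other S-polynomials (S(f_2,f_3), S(f_1,h_4), S(f_2,h_4), S(f_1,h_5), S(f_2,h_5), S(f_3,h_5), S(h_4,h_5), S(f_1,h_6), S(f_2,h_6), S(f_3,h_6), S(h_4,h_6), S(h_5,h_6)) all reduce to 0 modulo the current basis, so we have a Gröbner basis.
Inter-reduce: drop elements whose leading term is divisible by another's, tail-reduce, and make monic.
Reduced Gröbner basis: {x_1, x_2 - 3}.

The lex basis is triangular: the last element involves only x_2. Solving x_2 - 3 = 0 gives x_2 ∈ {3}; substituting each value into the earlier elements determines the remaining variables.
  x_2 = 3: the earlier basis element becomes x_1 = 0, giving x_1 = 0 — point (0, 3).

{(0, 3)}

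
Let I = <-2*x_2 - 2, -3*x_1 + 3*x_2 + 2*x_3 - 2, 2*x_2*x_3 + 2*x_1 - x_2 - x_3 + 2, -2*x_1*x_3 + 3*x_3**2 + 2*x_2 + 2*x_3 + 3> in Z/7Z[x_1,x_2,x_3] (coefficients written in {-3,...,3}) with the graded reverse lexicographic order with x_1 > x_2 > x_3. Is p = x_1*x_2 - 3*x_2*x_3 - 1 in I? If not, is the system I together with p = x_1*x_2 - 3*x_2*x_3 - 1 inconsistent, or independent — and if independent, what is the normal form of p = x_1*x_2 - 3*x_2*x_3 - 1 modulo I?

Adjoining x_1*x_2 - 3*x_2*x_3 - 1 makes the ideal the whole ring: the system is inconsistent.

First compute the reduced Gröbner basis of I by Buchberger's algorithm.
f_1 = -2*x_2 - 2, LT = x_2.
f_2 = -3*x_1 + 3*x_2 + 2*x_3 - 2, LT = x_1.
f_3 = 2*x_2*x_3 + 2*x_1 - x_2 - x_3 + 2, LT = x_2*x_3.
f_4 = -2*x_1*x_3 + 3*x_3**2 + 2*x_2 + 2*x_3 + 3, LT = x_1*x_3.

S(f_1,f_3): lcm = x_2*x_3. S = -x_1 - 3*x_2 - 2*x_3 - 1.
  leading term x_1: subtract (-2)·f_2 from -x_1 - 3*x_2 - 2*x_3 - 1 → 3*x_2 + 2*x_3 + 2
  leading term x_2: subtract (2)·f_1 from 3*x_2 + 2*x_3 + 2 → 2*x_3 - 1
  leading term x_3: no divisor's leading term divides it; move 2*x_3 to the remainder.
  leading term 1: no divisor's leading term divides it; move -1 to the remainder.
  remainder 2*x_3 - 1 ≠ 0; add h_5 = 2*x_3 - 1 to the basis.

The other S-polynomials (S(f_1,f_2), S(f_1,f_4), S(f_2,f_3), S(f_2,f_4), S(f_3,f_4), S(f_1,h_5), S(f_2,h_5), S(f_3,h_5), S(f_4,h_5)) all reduce to 0 modulo the current basis, so we have a Gröbner basis.
Inter-reduce: drop elements whose leading term is divisible by another's, tail-reduce, and make monic.
Reduced Gröbner basis: {x_1 - 1, x_2 + 1, x_3 + 3}.
Label its elements g_1 = x_1 - 1, g_2 = x_2 + 1, g_3 = x_3 + 3.

Reduce p = x_1*x_2 - 3*x_2*x_3 - 1 modulo G:
  leading term x_1*x_2: subtract (x_2)·g_1 from x_1*x_2 - 3*x_2*x_3 - 1 → -3*x_2*x_3 + x_2 - 1
  leading term x_2*x_3: subtract (-3*x_3)·g_2 from -3*x_2*x_3 + x_2 - 1 → x_2 + 3*x_3 - 1
  leading term x_2: subtract (1)·g_2 from x_2 + 3*x_3 - 1 → 3*x_3 - 2
  leading term x_3: subtract (3)·g_3 from 3*x_3 - 2 → 3
  leading term 1: no divisor's leading term divides it; move 3 to the remainder.
  normal form = 3.
The normal form is nonzero, so p ∉ I. Since p minus its normal form lies in I, I + (p) = I + (r) where r = 3; decide whether this ideal is the whole ring.
Here r = 3 is a nonzero constant, hence a unit: 1 ∈ I + (p), the Gröbner basis of I + (p) is {1}, and the enlarged system has no common solution — adjoining p is inconsistent.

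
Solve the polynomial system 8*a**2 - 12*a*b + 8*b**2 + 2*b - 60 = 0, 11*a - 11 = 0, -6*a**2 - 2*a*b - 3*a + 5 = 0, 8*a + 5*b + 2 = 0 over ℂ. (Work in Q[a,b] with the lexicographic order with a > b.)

{(1, -2)}

Compute a lex Gröbner basis by Buchberger's algorithm.
f_1 = 8*a**2 - 12*a*b + 8*b**2 + 2*b - 60, LT = a**2.
f_2 = 11*a - 11, LT = a.
f_3 = -6*a**2 - 2*a*b - 3*a + 5, LT = a**2.
f_4 = 8*a + 5*b + 2, LT = a.

S(f_1,f_2): lcm = a**2. S = -3/2*a*b + a + b**2 + 1/4*b - 15/2.
  leading term a*b: subtract (-3/22*b)·f_2 from -3/2*a*b + a + b**2 + 1/4*b - 15/2 → a + b**2 - 5/4*b - 15/2
  leading term a: subtract (1/11)·f_2 from a + b**2 - 5/4*b - 15/2 → b**2 - 5/4*b - 13/2
  leading term b**2: no divisor's leading term divides it; move b**2 to the remainder.
  leading term b: no divisor's leading term divides it; move -5/4*b to the remainder.
  leading term 1: no divisor's leading term divides it; move -13/2 to the remainder.
  remainder b**2 - 5/4*b - 13/2 ≠ 0; add h_5 = b**2 - 5/4*b - 13/2 to the basis.

S(f_1,f_3): lcm = a**2. S = -11/6*a*b - 1/2*a + b**2 + 1/4*b - 20/3.
  leading term a*b: subtract (-1/6*b)·f_2 from -11/6*a*b - 1/2*a + b**2 + 1/4*b - 20/3 → -1/2*a + b**2 - 19/12*b - 20/3
  leading term a: subtract (-1/22)·f_2 from -1/2*a + b**2 - 19/12*b - 20/3 → b**2 - 19/12*b - 43/6
  leading term b**2: subtract (1)·h_5 from b**2 - 19/12*b - 43/6 → -1/3*b - 2/3
  leading term b: no divisor's leading term divides it; move -1/3*b to the remainder.
  leading term 1: no divisor's leading term divides it; move -2/3 to the remainder.
  remainder -1/3*b - 2/3 ≠ 0; add h_6 = -1/3*b - 2/3 to the basis.

The other S-polynomials (S(f_1,f_4), S(f_2,f_3), S(f_2,f_4), S(f_3,f_4), S(f_1,h_5), S(f_2,h_5), S(f_3,h_5), S(f_4,h_5), S(f_1,h_6), S(f_2,h_6), S(f_3,h_6), S(f_4,h_6), S(h_5,h_6)) all reduce to 0 modulo the current basis, so we have a Gröbner basis.
Inter-reduce: drop elements whose leading term is divisible by another's, tail-reduce, and make monic.
Reduced Gröbner basis: {a - 1, b + 2}.

From the last basis element, b + 2 = 0, so b takes values in {-2}. Each choice, substituted upward through the basis, yields the corresponding point(s) of the solution set.
  b = -2: the earlier basis element becomes a - 1 = 0, giving a = 1 — point (1, -2).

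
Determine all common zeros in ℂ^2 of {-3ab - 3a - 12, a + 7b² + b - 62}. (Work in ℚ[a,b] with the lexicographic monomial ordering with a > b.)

Compute a lex Gröbner basis by Buchberger's algorithm.
f_1 = -3ab - 3a - 12, LT = ab.
f_2 = a + 7b² + b - 62, LT = a.

S(f_1,f_2): lcm = ab. S = a - 7b³ - b² + 62b + 4.
  leading term a: subtract (1)·f_2 from a - 7b³ - b² + 62b + 4 → -7b³ - 8b² + 61b + 66
  leading term b³: no divisor's leading term divides it; move -7b³ to the remainder.
  leading term b²: no divisor's leading term divides it; move -8b² to the remainder.
  leading term b: no divisor's leading term divides it; move 61b to the remainder.
  leading term 1: no divisor's leading term divides it; move 66 to the remainder.
  remainder -7b³ - 8b² + 61b + 66 ≠ 0; add h_3 = -7b³ - 8b² + 61b + 66 to the basis.

The other S-polynomials (S(f_1,h_3), S(f_2,h_3)) all reduce to 0 modulo the current basis, so we have a Gröbner basis.
Inter-reduce: drop elements whose leading term is divisible by another's, tail-reduce, and make monic.
Reduced Gröbner basis: {a + 7b² + b - 62, b³ + 8/7b² - 61/7b - 66/7}.

From the last basis element, b³ + 8/7b² - 61/7b - 66/7 = 0, so b takes values in {-3, 13/14 - sqrt(785)/14, 13/14 + sqrt(785)/14}. Each choice, substituted upward through the basis, yields the corresponding point(s) of the solution set.
  b = -3: the earlier basis element becomes a - 2 = 0, giving a = 2 — point (2, -3).
  b = 13/14 - sqrt(785)/14: the earlier basis element becomes a - sqrt(785) - 27 = 0, giving a = 27 + sqrt(785) — point (27 + sqrt(785), 13/14 - sqrt(785)/14).
  b = 13/14 + sqrt(785)/14: the earlier basis element becomes a - 27 + sqrt(785) = 0, giving a = 27 - sqrt(785) — point (27 - sqrt(785), 13/14 + sqrt(785)/14).
Substituting each solution back into the original system confirms all equations vanish.

{(2, -3), (27 + sqrt(785), 13/14 - sqrt(785)/14), (27 - sqrt(785), 13/14 + sqrt(785)/14)}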